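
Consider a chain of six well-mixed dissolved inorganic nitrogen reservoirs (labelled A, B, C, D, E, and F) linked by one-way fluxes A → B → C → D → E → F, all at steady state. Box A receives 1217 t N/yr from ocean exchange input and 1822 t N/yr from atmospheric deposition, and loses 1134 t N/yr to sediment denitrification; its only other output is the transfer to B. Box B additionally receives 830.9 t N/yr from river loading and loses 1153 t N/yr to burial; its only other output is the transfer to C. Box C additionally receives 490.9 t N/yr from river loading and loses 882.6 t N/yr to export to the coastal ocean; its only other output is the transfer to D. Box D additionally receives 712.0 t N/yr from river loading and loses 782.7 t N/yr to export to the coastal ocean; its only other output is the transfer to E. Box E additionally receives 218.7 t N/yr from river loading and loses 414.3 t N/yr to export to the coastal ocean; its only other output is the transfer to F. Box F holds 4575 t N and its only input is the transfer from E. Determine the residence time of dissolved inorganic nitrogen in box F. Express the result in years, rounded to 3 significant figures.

Box A: F(A→B) = (1217 + 1822) − 1134 = 1905.0 t N/yr.
Box B: F(B→C) = (1905.0 + 830.9) − 1153 = 1582.9 t N/yr.
Box C: F(C→D) = (1582.9 + 490.9) − 882.6 = 1191.2 t N/yr.
Box D: F(D→E) = (1191.2 + 712.0) − 782.7 = 1120.5 t N/yr.
Box E: F(E→F) = (1120.5 + 218.7) − 414.3 = 924.90 t N/yr.
Box F throughput = its input = 924.90 t N/yr; τ = 4575 / 924.90 = 4.946 yr.

4.95 yr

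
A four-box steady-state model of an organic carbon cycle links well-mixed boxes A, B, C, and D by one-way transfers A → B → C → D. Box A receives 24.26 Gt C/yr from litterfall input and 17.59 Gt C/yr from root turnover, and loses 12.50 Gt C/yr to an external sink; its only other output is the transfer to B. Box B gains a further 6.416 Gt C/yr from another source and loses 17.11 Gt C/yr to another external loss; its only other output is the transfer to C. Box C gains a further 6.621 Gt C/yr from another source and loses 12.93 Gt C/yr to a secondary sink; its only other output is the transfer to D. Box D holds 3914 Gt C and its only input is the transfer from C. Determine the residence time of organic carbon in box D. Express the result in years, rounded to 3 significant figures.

317 yr

Box A: F(A→B) = (24.26 + 17.59) − 12.50 = 29.350 Gt C/yr.
Box B: F(B→C) = (29.350 + 6.416) − 17.11 = 18.656 Gt C/yr.
Box C: F(C→D) = (18.656 + 6.621) − 12.93 = 12.347 Gt C/yr.
Box D throughput = its input = 12.347 Gt C/yr; τ = 3914 / 12.347 = 317.0 yr.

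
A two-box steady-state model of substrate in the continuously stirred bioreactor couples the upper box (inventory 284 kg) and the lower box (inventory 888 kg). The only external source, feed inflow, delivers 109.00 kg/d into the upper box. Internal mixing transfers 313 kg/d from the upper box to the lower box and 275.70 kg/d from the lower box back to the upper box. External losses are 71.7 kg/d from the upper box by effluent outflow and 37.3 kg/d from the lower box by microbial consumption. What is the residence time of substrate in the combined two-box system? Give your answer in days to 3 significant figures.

For the system as a whole, the A↔B exchange is internal and contributes nothing to the throughput; only the external sinks remove mass.
M_total = 284 + 888 = 1172.0 kg.
ΣF_external_out = 71.7 + 37.3 = 109.00 kg/d.
τ = M_total / ΣF_ext = 1172.0 / 109.00 = 10.75 d.

10.8 d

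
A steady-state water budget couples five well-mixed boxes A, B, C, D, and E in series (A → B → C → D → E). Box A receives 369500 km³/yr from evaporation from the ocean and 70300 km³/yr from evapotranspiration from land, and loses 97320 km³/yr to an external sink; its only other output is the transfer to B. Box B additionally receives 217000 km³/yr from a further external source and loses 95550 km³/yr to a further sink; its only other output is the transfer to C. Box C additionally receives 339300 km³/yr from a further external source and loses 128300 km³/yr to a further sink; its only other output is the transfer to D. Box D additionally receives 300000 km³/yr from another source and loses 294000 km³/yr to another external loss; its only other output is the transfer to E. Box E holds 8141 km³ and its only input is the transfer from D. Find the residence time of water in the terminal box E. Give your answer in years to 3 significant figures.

Box A: F(A→B) = (369500 + 70300) − 97320 = 342480 km³/yr.
Box B: F(B→C) = (342480 + 217000) − 95550 = 463930 km³/yr.
Box C: F(C→D) = (463930 + 339300) − 128300 = 674930 km³/yr.
Box D: F(D→E) = (674930 + 300000) − 294000 = 680930 km³/yr.
Box E throughput = its input = 680930 km³/yr; τ = 8141 / 680930 = 0.01196 yr.

0.0120 yr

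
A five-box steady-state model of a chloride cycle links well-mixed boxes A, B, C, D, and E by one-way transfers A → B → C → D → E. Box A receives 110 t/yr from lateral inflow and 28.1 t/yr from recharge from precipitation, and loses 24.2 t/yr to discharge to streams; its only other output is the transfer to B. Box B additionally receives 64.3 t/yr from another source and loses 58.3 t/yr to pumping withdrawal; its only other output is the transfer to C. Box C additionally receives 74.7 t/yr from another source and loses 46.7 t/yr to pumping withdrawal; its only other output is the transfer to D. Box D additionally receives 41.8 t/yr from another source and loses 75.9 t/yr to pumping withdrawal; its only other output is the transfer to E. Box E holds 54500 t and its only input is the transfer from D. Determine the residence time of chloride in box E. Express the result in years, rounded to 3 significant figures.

479 yr

Box A: F(A→B) = (110 + 28.1) − 24.2 = 113.90 t/yr.
Box B: F(B→C) = (113.90 + 64.3) − 58.3 = 119.90 t/yr.
Box C: F(C→D) = (119.90 + 74.7) − 46.7 = 147.90 t/yr.
Box D: F(D→E) = (147.90 + 41.8) − 75.9 = 113.80 t/yr.
Box E throughput = its input = 113.80 t/yr; τ = 54500 / 113.80 = 478.9 yr.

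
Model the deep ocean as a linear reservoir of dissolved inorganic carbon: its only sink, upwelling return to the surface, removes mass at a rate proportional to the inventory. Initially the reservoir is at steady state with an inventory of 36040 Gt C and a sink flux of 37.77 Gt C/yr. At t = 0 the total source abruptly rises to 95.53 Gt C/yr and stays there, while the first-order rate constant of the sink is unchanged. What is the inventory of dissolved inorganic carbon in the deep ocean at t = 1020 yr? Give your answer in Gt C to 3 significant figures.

Residence time τ = M₀/F₀ = 954.2 yr. The eventual steady state is M_∞ = M₀·(F₁/F₀) = 36040 × 95.53/37.77 = 91154 Gt C.
The anomaly ΔM(t) = M(t) − M_∞ decays as ΔM₀·e^(−t/τ) with ΔM₀ = 36040 − 91154 = −55110 Gt C.
At t = 1020 yr, e^(−t/τ) = e^(−1.069) = 0.3434, so ΔM = −18920 Gt C and M = 91154 − 18920 = 72230 Gt C.

72200 Gt C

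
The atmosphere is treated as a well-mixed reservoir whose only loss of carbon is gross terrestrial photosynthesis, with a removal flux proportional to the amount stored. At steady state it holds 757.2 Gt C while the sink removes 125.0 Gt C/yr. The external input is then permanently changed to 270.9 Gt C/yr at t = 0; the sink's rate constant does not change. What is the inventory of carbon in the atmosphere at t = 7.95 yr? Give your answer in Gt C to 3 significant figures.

τ = M₀/F₀ = 757.2/125.0 = 6.058 yr; rate constant k = 1/τ.
New steady state M_∞ = F₁/k = F₁·τ = 270.9 × 6.058 = 1641.0 Gt C.
M(t) = M_∞ + (M₀ − M_∞)·e^(−t/τ); t/τ = 7.95/6.058 = 1.312, so e^(−t/τ) = 0.2692.
M(t) = 1641.0 − 883.8 × 0.2692 = 1403.1 Gt C.

1400 Gt C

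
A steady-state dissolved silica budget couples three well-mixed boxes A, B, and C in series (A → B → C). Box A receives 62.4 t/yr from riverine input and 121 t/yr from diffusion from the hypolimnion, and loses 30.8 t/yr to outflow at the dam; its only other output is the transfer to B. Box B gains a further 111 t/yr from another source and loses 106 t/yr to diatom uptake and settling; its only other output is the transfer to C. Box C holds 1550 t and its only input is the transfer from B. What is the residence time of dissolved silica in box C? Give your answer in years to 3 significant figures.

Box A: F(A→B) = (62.4 + 121) − 30.8 = 152.60 t/yr.
Box B: F(B→C) = (152.60 + 111) − 106 = 157.60 t/yr.
Box C throughput = its input = 157.60 t/yr; τ = 1550 / 157.60 = 9.835 yr.

9.84 yr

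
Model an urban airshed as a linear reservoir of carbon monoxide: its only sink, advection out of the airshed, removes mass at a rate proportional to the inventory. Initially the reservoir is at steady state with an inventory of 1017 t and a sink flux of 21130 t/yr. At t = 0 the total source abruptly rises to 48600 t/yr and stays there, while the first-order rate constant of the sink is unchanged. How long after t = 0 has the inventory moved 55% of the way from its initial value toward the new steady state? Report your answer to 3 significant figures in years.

τ = M₀/F₀ = 1017/21130 = 0.04813 yr.
The remaining gap fraction is e^(−t/τ); 55% covered ⇒ e^(−t/τ) = 0.450.
t = −τ ln(0.450) = 0.04813 × 0.7985 = 0.03843 yr.

0.0384 yr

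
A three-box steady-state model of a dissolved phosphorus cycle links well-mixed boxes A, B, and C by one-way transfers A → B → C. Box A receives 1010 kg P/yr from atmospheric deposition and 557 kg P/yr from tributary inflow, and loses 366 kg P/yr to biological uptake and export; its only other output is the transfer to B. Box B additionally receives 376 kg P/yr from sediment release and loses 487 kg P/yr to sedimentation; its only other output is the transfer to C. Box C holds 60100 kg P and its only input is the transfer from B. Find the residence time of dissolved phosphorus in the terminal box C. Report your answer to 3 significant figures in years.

55.1 yr

Box A: F(A→B) = (1010 + 557) − 366 = 1201.0 kg P/yr.
Box B: F(B→C) = (1201.0 + 376) − 487 = 1090.0 kg P/yr.
Box C throughput = its input = 1090.0 kg P/yr; τ = 60100 / 1090.0 = 55.14 yr.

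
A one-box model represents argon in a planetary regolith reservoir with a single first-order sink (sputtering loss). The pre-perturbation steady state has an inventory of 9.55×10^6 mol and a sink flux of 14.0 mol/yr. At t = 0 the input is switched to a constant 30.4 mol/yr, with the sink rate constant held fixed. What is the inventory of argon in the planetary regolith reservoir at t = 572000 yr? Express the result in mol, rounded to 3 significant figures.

Residence time τ = M₀/F₀ = 682100 yr. The eventual steady state is M_∞ = M₀·(F₁/F₀) = 9.55×10^6 × 30.4/14.0 = 2.0737×10^7 mol.
The anomaly ΔM(t) = M(t) − M_∞ decays as ΔM₀·e^(−t/τ) with ΔM₀ = 9.55×10^6 − 2.0737×10^7 = −1.119×10^7 mol.
At t = 572000 yr, e^(−t/τ) = e^(−0.8385) = 0.4323, so ΔM = −4.837×10^6 mol and M = 2.0737×10^7 − 4.837×10^6 = 1.5900×10^7 mol.

1.59×10^7 mol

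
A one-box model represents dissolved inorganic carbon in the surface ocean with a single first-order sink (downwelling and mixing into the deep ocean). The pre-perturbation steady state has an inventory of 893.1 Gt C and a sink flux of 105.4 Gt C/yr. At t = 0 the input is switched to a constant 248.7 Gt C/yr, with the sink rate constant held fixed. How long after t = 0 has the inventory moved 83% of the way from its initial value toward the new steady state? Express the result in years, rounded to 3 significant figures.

15.0 yr

τ = M₀/F₀ = 893.1/105.4 = 8.473 yr.
The remaining gap fraction is e^(−t/τ); 83% covered ⇒ e^(−t/τ) = 0.170.
t = −τ ln(0.170) = 8.473 × 1.772 = 15.01 yr.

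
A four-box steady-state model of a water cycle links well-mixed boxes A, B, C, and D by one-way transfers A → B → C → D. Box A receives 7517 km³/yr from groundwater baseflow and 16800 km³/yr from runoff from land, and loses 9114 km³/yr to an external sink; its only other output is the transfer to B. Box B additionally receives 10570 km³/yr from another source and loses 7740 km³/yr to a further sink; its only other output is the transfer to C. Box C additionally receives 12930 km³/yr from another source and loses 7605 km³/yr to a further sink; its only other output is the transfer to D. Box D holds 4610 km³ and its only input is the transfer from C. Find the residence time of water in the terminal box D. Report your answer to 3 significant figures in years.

0.197 yr

Box A: F(A→B) = (7517 + 16800) − 9114 = 15203 km³/yr.
Box B: F(B→C) = (15203 + 10570) − 7740 = 18033 km³/yr.
Box C: F(C→D) = (18033 + 12930) − 7605 = 23358 km³/yr.
Box D throughput = its input = 23358 km³/yr; τ = 4610 / 23358 = 0.1974 yr.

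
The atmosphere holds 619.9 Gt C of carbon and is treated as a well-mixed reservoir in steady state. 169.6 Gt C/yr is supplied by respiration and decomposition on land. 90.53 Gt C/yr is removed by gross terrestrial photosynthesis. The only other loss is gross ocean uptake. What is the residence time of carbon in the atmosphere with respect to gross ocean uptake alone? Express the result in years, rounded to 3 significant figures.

At steady state ΣF_in = ΣF_out.
ΣF_in = 169.60 Gt C/yr.
Gross ocean uptake flux = ΣF_in − (90.53) = 169.60 − 90.53 = 79.07 Gt C/yr.
τ = M / F = 619.9 / 79.07 = 7.840 yr.

7.84 yr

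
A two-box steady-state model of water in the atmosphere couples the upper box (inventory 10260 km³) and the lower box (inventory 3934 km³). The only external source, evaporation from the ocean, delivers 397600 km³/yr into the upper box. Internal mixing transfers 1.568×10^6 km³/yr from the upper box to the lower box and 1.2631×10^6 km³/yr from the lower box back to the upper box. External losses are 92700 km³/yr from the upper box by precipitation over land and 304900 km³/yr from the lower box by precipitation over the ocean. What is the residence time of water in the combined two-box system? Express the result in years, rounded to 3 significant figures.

For the system as a whole, the A↔B exchange is internal and contributes nothing to the throughput; only the external sinks remove mass.
M_total = 10260 + 3934 = 14194 km³.
ΣF_external_out = 92700 + 304900 = 397600 km³/yr.
τ = M_total / ΣF_ext = 14194 / 397600 = 0.03570 yr.

0.0357 yr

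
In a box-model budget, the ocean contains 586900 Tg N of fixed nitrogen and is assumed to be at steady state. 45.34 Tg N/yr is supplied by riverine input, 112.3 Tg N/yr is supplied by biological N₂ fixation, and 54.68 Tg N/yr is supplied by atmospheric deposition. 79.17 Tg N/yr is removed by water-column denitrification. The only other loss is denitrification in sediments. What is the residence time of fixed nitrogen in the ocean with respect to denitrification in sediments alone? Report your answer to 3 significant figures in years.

4410 yr

At steady state ΣF_in = ΣF_out.
ΣF_in = 45.34 + 112.3 + 54.68 = 212.32 Tg N/yr.
Denitrification in sediments flux = ΣF_in − (79.17) = 212.32 − 79.17 = 133.1 Tg N/yr.
τ = M / F = 586900 / 133.1 = 4408 yr.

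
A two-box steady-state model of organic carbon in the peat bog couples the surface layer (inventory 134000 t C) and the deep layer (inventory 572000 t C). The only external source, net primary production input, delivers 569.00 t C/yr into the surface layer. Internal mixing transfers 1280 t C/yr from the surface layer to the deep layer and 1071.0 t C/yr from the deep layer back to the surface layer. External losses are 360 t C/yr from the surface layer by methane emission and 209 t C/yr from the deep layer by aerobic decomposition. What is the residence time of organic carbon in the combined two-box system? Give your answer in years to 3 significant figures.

1240 yr

Residence time in the combined system uses the total inventory and the total *external* removal — internal exchanges between the two boxes cancel.
M_total = 134000 + 572000 = 706000 t C.
ΣF_external_out = 360 + 209 = 569.00 t C/yr.
τ = M_total / ΣF_ext = 706000 / 569.00 = 1241 yr.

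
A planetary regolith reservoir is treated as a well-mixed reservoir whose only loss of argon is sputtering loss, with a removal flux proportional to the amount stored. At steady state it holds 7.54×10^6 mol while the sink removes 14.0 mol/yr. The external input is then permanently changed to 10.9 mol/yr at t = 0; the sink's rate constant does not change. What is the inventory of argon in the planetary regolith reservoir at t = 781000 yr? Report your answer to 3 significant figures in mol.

6.26×10^6 mol

The sink rate constant is k = F₀/M₀ = 14.0/7.54×10^6 = 1.857×10^-6 yr⁻¹.
Solving dM/dt = F₁ − kM with M(0) = M₀ gives M(t) = F₁/k + (M₀ − F₁/k)·e^(−kt).
F₁/k = 10.9/1.857×10^-6 = 5.8704×10^6 mol; kt = 1.857×10^-6 × 781000 = 1.450, e^(−kt) = 0.2345.
M(781000) = 5.8704×10^6 + (7.54×10^6 − 5.8704×10^6) × 0.2345 = 5.8704×10^6 + 391600 = 6.2620×10^6 mol.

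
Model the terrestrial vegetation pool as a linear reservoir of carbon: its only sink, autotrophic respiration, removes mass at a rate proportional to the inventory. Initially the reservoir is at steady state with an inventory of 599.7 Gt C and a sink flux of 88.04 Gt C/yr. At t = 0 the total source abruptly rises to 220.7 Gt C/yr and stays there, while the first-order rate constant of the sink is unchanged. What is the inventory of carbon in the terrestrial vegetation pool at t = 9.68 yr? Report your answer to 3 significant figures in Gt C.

1290 Gt C

The sink rate constant is k = F₀/M₀ = 88.04/599.7 = 0.1468 yr⁻¹.
Solving dM/dt = F₁ − kM with M(0) = M₀ gives M(t) = F₁/k + (M₀ − F₁/k)·e^(−kt).
F₁/k = 220.7/0.1468 = 1503.3 Gt C; kt = 0.1468 × 9.68 = 1.421, e^(−kt) = 0.2415.
M(9.68) = 1503.3 + (599.7 − 1503.3) × 0.2415 = 1503.3 − 218.2 = 1285.2 Gt C.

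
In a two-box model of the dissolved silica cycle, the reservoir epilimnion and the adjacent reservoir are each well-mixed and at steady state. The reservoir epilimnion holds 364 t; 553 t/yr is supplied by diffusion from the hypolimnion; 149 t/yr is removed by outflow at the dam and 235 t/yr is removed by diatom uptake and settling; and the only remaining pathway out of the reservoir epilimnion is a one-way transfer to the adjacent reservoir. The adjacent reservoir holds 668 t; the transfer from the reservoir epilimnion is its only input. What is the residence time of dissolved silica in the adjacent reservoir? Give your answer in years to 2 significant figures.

Balance the reservoir epilimnion: ΣF_in = 553.00 t/yr.
Transfer to the adjacent reservoir = ΣF_in − (149 + 235) = 169.00 t/yr.
At steady state the output of the adjacent reservoir equals its input, 169.00 t/yr.
τ = M / F = 668 / 169.00 = 3.953 yr.

4.0 yr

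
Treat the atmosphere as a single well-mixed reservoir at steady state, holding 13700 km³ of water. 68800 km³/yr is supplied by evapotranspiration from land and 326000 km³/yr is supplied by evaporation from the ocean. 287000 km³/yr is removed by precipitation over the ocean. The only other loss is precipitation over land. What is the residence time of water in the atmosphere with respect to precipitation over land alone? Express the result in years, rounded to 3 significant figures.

0.127 yr

At steady state ΣF_in = ΣF_out.
ΣF_in = 68800 + 326000 = 394800 km³/yr.
Precipitation over land flux = ΣF_in − (287000) = 394800 − 287000 = 107800 km³/yr.
τ = M / F = 13700 / 107800 = 0.1271 yr.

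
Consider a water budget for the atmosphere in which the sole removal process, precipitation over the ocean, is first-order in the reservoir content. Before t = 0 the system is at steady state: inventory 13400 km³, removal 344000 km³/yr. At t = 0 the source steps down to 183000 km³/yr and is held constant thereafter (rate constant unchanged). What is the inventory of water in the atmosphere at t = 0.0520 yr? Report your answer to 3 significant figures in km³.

τ = M₀/F₀ = 13400/344000 = 0.03895 yr; rate constant k = 1/τ.
New steady state M_∞ = F₁/k = F₁·τ = 183000 × 0.03895 = 7128.5 km³.
M(t) = M_∞ + (M₀ − M_∞)·e^(−t/τ); t/τ = 0.0520/0.03895 = 1.335, so e^(−t/τ) = 0.2632.
M(t) = 7128.5 + 6272 × 0.2632 = 8779.0 km³.

8780 km³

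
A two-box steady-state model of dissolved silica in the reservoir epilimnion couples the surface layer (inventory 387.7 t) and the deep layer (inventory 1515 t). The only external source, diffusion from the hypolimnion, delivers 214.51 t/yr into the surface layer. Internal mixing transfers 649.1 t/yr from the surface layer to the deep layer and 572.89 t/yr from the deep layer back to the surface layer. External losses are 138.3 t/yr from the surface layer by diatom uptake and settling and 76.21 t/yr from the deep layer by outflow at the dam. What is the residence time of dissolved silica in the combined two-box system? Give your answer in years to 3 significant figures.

For the system as a whole, the A↔B exchange is internal and contributes nothing to the throughput; only the external sinks remove mass.
M_total = 387.7 + 1515 = 1902.7 t.
ΣF_external_out = 138.3 + 76.21 = 214.51 t/yr.
τ = M_total / ΣF_ext = 1902.7 / 214.51 = 8.870 yr.

8.87 yr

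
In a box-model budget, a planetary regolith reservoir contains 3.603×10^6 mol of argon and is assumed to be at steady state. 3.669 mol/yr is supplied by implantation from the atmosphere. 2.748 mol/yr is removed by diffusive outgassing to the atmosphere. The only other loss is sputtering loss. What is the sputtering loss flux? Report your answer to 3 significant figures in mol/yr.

At steady state ΣF_in = ΣF_out.
ΣF_in = 3.6690 mol/yr.
Sputtering loss flux = ΣF_in − (2.748) = 3.6690 − 2.748 = 0.9210 mol/yr.

0.921 mol/yr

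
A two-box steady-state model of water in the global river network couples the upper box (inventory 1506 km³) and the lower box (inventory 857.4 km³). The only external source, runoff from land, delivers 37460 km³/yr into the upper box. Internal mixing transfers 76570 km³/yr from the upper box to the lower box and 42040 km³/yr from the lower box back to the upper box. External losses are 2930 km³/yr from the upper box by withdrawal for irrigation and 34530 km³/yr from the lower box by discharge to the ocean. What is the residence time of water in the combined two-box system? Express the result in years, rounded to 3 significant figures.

Treat the two boxes together as one reservoir: the mixing fluxes between them are internal recycling, so τ = ΣM / Σ(external losses).
M_total = 1506 + 857.4 = 2363.4 km³.
ΣF_external_out = 2930 + 34530 = 37460 km³/yr.
τ = M_total / ΣF_ext = 2363.4 / 37460 = 0.06309 yr.

0.0631 yr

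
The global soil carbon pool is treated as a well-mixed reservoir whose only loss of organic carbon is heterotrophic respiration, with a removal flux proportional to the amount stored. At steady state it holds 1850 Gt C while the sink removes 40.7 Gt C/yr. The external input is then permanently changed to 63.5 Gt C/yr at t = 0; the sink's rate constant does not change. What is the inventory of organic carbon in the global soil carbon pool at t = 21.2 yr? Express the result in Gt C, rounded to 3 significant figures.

2240 Gt C

The sink rate constant is k = F₀/M₀ = 40.7/1850 = 0.02200 yr⁻¹.
Solving dM/dt = F₁ − kM with M(0) = M₀ gives M(t) = F₁/k + (M₀ − F₁/k)·e^(−kt).
F₁/k = 63.5/0.02200 = 2886.4 Gt C; kt = 0.02200 × 21.2 = 0.4664, e^(−kt) = 0.6273.
M(21.2) = 2886.4 + (1850 − 2886.4) × 0.6273 = 2886.4 − 650.1 = 2236.3 Gt C.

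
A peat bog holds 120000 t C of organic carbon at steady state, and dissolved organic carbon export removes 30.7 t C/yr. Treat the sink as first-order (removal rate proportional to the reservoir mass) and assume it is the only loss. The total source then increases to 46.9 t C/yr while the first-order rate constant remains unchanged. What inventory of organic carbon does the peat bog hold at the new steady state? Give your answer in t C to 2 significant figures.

180000 t C

Rate constant k = F/M = 30.7 / 120000 = 0.0002558 yr⁻¹.
At the new steady state, source = k·M_new ⇒ M_new = 46.9 / 0.0002558 = 183300 t C.
(Equivalently M_new = M × F_new/F_old = 120000 × 46.9/30.7.)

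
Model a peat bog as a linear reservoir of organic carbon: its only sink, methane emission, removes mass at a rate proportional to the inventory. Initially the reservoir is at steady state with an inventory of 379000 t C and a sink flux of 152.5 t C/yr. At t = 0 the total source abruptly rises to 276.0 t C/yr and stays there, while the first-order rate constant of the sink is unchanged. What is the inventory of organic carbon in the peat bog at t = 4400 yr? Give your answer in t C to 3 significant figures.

Residence time τ = M₀/F₀ = 2485 yr. The eventual steady state is M_∞ = M₀·(F₁/F₀) = 379000 × 276.0/152.5 = 685930 t C.
The anomaly ΔM(t) = M(t) − M_∞ decays as ΔM₀·e^(−t/τ) with ΔM₀ = 379000 − 685930 = −306900 t C.
At t = 4400 yr, e^(−t/τ) = e^(−1.770) = 0.1703, so ΔM = −52260 t C and M = 685930 − 52260 = 633670 t C.

634000 t C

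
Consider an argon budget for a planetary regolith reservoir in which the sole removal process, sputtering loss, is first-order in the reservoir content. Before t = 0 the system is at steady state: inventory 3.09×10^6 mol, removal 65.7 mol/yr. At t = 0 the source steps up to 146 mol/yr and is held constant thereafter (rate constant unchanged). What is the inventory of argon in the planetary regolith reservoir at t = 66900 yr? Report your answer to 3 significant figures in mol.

5.96×10^6 mol

Residence time τ = M₀/F₀ = 47030 yr. The eventual steady state is M_∞ = M₀·(F₁/F₀) = 3.09×10^6 × 146/65.7 = 6.8667×10^6 mol.
The anomaly ΔM(t) = M(t) − M_∞ decays as ΔM₀·e^(−t/τ) with ΔM₀ = 3.09×10^6 − 6.8667×10^6 = −3.777×10^6 mol.
At t = 66900 yr, e^(−t/τ) = e^(−1.422) = 0.2411, so ΔM = −910700 mol and M = 6.8667×10^6 − 910700 = 5.9560×10^6 mol.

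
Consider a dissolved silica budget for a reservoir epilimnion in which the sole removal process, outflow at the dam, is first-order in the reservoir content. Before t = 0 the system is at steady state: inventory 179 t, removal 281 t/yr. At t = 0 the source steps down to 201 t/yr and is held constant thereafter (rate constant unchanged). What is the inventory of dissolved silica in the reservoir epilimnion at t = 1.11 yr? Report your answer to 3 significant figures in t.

Residence time τ = M₀/F₀ = 0.6370 yr. The eventual steady state is M_∞ = M₀·(F₁/F₀) = 179 × 201/281 = 128.04 t.
The anomaly ΔM(t) = M(t) − M_∞ decays as ΔM₀·e^(−t/τ) with ΔM₀ = 179 − 128.04 = 50.96 t.
At t = 1.11 yr, e^(−t/τ) = e^(−1.743) = 0.1751, so ΔM = 8.922 t and M = 128.04 + 8.922 = 136.96 t.

137 t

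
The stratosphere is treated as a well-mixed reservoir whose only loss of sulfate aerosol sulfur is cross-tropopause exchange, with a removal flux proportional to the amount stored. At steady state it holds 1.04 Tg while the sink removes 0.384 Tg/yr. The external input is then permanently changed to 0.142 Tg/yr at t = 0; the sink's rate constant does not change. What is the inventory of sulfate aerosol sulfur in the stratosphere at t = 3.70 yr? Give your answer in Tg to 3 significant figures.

The sink rate constant is k = F₀/M₀ = 0.384/1.04 = 0.3692 yr⁻¹.
Solving dM/dt = F₁ − kM with M(0) = M₀ gives M(t) = F₁/k + (M₀ − F₁/k)·e^(−kt).
F₁/k = 0.142/0.3692 = 0.38458 Tg; kt = 0.3692 × 3.70 = 1.366, e^(−kt) = 0.2551.
M(3.70) = 0.38458 + (1.04 − 0.38458) × 0.2551 = 0.38458 + 0.1672 = 0.55177 Tg.

0.552 Tg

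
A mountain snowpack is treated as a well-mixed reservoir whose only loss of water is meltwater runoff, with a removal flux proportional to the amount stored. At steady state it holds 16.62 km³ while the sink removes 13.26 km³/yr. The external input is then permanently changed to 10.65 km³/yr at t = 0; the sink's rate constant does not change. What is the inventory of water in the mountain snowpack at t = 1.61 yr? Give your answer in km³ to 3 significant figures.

τ = M₀/F₀ = 16.62/13.26 = 1.253 yr; rate constant k = 1/τ.
New steady state M_∞ = F₁/k = F₁·τ = 10.65 × 1.253 = 13.349 km³.
M(t) = M_∞ + (M₀ − M_∞)·e^(−t/τ); t/τ = 1.61/1.253 = 1.285, so e^(−t/τ) = 0.2768.
M(t) = 13.349 + 3.271 × 0.2768 = 14.254 km³.

14.3 km³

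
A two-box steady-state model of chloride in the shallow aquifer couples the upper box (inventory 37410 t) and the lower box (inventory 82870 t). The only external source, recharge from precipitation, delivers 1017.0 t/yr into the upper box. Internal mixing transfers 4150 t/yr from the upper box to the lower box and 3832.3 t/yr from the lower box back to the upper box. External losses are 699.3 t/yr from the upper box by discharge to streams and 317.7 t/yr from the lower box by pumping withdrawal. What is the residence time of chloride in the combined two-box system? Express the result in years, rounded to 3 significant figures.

For the system as a whole, the A↔B exchange is internal and contributes nothing to the throughput; only the external sinks remove mass.
M_total = 37410 + 82870 = 120280 t.
ΣF_external_out = 699.3 + 317.7 = 1017.0 t/yr.
τ = M_total / ΣF_ext = 120280 / 1017.0 = 118.3 yr.

118 yr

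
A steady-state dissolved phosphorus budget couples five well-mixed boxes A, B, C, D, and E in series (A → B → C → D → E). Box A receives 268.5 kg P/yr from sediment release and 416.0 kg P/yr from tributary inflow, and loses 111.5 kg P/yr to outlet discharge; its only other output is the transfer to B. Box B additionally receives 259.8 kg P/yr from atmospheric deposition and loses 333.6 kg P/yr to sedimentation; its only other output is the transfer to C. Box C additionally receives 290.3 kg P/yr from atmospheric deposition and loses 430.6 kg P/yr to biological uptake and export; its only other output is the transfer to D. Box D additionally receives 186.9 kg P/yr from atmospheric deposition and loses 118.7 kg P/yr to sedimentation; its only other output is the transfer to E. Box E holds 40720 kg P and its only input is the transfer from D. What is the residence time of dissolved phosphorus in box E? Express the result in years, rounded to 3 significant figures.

Box A: F(A→B) = (268.5 + 416.0) − 111.5 = 573.00 kg P/yr.
Box B: F(B→C) = (573.00 + 259.8) − 333.6 = 499.20 kg P/yr.
Box C: F(C→D) = (499.20 + 290.3) − 430.6 = 358.90 kg P/yr.
Box D: F(D→E) = (358.90 + 186.9) − 118.7 = 427.10 kg P/yr.
Box E throughput = its input = 427.10 kg P/yr; τ = 40720 / 427.10 = 95.34 yr.

95.3 yr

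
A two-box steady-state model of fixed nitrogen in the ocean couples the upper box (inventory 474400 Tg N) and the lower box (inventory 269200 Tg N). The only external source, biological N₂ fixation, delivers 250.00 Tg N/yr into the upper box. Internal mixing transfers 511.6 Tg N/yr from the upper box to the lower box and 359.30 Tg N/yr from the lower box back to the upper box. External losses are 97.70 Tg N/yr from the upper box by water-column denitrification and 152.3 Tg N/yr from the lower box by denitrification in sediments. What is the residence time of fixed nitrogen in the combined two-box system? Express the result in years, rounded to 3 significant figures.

2970 yr

Treat the two boxes together as one reservoir: the mixing fluxes between them are internal recycling, so τ = ΣM / Σ(external losses).
M_total = 474400 + 269200 = 743600 Tg N.
ΣF_external_out = 97.70 + 152.3 = 250.00 Tg N/yr.
τ = M_total / ΣF_ext = 743600 / 250.00 = 2974 yr.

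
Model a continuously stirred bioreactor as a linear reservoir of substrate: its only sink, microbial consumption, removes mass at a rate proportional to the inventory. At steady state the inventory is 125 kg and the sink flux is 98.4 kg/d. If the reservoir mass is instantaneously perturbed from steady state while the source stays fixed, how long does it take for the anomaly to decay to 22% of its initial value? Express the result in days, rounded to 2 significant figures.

1.9 d

For a linear reservoir the anomaly decays as exp(−t/τ) with τ = M/F = 125/98.4 = 1.270 d.
exp(−t/τ) = 0.22 ⇒ t = −τ ln(0.22) = 1.270 × 1.514 = 1.923 d.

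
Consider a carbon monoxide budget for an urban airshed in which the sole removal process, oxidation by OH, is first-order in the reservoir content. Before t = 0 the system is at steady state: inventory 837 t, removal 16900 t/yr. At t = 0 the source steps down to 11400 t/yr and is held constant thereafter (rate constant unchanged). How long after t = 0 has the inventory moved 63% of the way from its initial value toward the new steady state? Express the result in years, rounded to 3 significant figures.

τ = M₀/F₀ = 837/16900 = 0.04953 yr.
The remaining gap fraction is e^(−t/τ); 63% covered ⇒ e^(−t/τ) = 0.370.
t = −τ ln(0.370) = 0.04953 × 0.9943 = 0.04924 yr.

0.0492 yr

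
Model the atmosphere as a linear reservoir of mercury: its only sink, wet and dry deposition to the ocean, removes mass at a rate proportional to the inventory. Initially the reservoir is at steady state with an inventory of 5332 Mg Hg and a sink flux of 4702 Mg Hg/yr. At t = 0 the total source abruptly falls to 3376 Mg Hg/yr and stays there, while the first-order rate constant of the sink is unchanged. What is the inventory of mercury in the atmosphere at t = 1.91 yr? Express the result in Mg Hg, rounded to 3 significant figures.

4110 Mg Hg

The sink rate constant is k = F₀/M₀ = 4702/5332 = 0.8818 yr⁻¹.
Solving dM/dt = F₁ − kM with M(0) = M₀ gives M(t) = F₁/k + (M₀ − F₁/k)·e^(−kt).
F₁/k = 3376/0.8818 = 3828.3 Mg Hg; kt = 0.8818 × 1.91 = 1.684, e^(−kt) = 0.1856.
M(1.91) = 3828.3 + (5332 − 3828.3) × 0.1856 = 3828.3 + 279.0 = 4107.4 Mg Hg.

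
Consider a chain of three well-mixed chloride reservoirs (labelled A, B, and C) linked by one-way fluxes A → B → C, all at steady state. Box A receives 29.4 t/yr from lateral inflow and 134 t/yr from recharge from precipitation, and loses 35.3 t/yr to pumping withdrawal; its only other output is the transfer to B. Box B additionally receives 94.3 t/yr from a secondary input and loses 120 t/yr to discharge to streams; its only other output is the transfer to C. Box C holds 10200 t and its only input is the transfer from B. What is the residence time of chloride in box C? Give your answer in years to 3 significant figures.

99.6 yr

Box A: F(A→B) = (29.4 + 134) − 35.3 = 128.10 t/yr.
Box B: F(B→C) = (128.10 + 94.3) − 120 = 102.40 t/yr.
Box C throughput = its input = 102.40 t/yr; τ = 10200 / 102.40 = 99.61 yr.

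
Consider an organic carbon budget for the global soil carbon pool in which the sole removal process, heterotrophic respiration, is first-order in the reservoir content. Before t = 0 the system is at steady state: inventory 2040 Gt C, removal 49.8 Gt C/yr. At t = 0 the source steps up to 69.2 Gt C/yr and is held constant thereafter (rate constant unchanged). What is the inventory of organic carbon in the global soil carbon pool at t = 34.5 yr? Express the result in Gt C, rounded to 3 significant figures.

Residence time τ = M₀/F₀ = 40.96 yr. The eventual steady state is M_∞ = M₀·(F₁/F₀) = 2040 × 69.2/49.8 = 2834.7 Gt C.
The anomaly ΔM(t) = M(t) − M_∞ decays as ΔM₀·e^(−t/τ) with ΔM₀ = 2040 − 2834.7 = −794.7 Gt C.
At t = 34.5 yr, e^(−t/τ) = e^(−0.8422) = 0.4308, so ΔM = −342.3 Gt C and M = 2834.7 − 342.3 = 2492.4 Gt C.

2490 Gt C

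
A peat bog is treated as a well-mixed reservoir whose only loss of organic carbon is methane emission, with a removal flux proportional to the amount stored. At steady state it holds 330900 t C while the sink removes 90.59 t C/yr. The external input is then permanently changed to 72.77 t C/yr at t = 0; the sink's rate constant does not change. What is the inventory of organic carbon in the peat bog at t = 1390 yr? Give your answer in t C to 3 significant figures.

310000 t C

The sink rate constant is k = F₀/M₀ = 90.59/330900 = 0.0002738 yr⁻¹.
Solving dM/dt = F₁ − kM with M(0) = M₀ gives M(t) = F₁/k + (M₀ − F₁/k)·e^(−kt).
F₁/k = 72.77/0.0002738 = 265810 t C; kt = 0.0002738 × 1390 = 0.3805, e^(−kt) = 0.6835.
M(1390) = 265810 + (330900 − 265810) × 0.6835 = 265810 + 44490 = 310300 t C.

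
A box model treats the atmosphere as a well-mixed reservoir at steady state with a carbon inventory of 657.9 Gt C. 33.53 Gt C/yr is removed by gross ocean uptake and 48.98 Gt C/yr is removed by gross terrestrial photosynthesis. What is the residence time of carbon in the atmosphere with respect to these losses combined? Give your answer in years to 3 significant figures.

7.97 yr

Total removal = 33.53 + 48.98 = 82.510 Gt C/yr.
τ = M / ΣF_out = 657.9 / 82.510 = 7.974 yr.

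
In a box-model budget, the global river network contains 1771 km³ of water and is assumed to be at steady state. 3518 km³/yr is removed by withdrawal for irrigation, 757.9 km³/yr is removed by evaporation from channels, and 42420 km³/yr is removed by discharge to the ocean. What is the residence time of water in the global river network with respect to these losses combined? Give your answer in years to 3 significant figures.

Total removal = 3518 + 757.9 + 42420 = 46696 km³/yr.
τ = M / ΣF_out = 1771 / 46696 = 0.03793 yr.

0.0379 yr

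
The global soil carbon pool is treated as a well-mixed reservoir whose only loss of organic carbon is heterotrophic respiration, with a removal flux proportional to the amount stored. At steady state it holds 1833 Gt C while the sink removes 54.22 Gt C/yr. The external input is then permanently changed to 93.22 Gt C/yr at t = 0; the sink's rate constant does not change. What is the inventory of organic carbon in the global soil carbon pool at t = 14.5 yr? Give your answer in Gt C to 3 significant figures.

The sink rate constant is k = F₀/M₀ = 54.22/1833 = 0.02958 yr⁻¹.
Solving dM/dt = F₁ − kM with M(0) = M₀ gives M(t) = F₁/k + (M₀ − F₁/k)·e^(−kt).
F₁/k = 93.22/0.02958 = 3151.5 Gt C; kt = 0.02958 × 14.5 = 0.4289, e^(−kt) = 0.6512.
M(14.5) = 3151.5 + (1833 − 3151.5) × 0.6512 = 3151.5 − 858.6 = 2292.9 Gt C.

2290 Gt C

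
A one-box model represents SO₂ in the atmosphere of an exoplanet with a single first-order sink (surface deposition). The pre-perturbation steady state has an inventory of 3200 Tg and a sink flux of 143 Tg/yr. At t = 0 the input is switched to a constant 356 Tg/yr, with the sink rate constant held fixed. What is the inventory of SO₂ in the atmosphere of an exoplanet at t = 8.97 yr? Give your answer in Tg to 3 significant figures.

τ = M₀/F₀ = 3200/143 = 22.38 yr; rate constant k = 1/τ.
New steady state M_∞ = F₁/k = F₁·τ = 356 × 22.38 = 7966.4 Tg.
M(t) = M_∞ + (M₀ − M_∞)·e^(−t/τ); t/τ = 8.97/22.38 = 0.4008, so e^(−t/τ) = 0.6698.
M(t) = 7966.4 − 4766 × 0.6698 = 4774.1 Tg.

4770 Tg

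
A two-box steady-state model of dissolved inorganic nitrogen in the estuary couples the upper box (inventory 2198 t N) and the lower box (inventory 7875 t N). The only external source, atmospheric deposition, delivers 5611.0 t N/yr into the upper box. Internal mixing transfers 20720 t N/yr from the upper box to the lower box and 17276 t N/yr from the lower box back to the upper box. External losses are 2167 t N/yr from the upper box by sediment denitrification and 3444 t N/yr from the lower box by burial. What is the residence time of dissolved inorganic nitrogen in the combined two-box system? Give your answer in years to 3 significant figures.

1.80 yr

For the system as a whole, the A↔B exchange is internal and contributes nothing to the throughput; only the external sinks remove mass.
M_total = 2198 + 7875 = 10073 t N.
ΣF_external_out = 2167 + 3444 = 5611.0 t N/yr.
τ = M_total / ΣF_ext = 10073 / 5611.0 = 1.795 yr.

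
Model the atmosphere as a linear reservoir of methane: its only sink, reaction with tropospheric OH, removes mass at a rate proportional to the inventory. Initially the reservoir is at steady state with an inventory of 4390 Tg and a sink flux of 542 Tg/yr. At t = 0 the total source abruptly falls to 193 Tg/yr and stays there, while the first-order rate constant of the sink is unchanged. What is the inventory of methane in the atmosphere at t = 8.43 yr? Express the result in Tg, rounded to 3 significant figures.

The sink rate constant is k = F₀/M₀ = 542/4390 = 0.1235 yr⁻¹.
Solving dM/dt = F₁ − kM with M(0) = M₀ gives M(t) = F₁/k + (M₀ − F₁/k)·e^(−kt).
F₁/k = 193/0.1235 = 1563.2 Tg; kt = 0.1235 × 8.43 = 1.041, e^(−kt) = 0.3532.
M(8.43) = 1563.2 + (4390 − 1563.2) × 0.3532 = 1563.2 + 998.3 = 2561.6 Tg.

2560 Tg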